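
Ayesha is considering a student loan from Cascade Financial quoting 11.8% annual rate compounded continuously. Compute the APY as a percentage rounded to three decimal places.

12.524%

With continuous compounding, EAR = e^0.118 − 1.
e^0.118 = 1.125244, so EAR = 0.125244 = 12.524%.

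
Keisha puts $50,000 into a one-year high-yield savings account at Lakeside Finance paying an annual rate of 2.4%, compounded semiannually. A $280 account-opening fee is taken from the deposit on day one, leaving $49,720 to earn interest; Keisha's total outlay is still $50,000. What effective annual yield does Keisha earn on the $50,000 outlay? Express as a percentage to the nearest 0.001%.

Value after one year: 49,720 × (1 + 0.024/2)^2 = 49,720 × 1.024144 = $50,920.44.
Effective yield on the $50,000 outlay: 50,920.44 / 50,000 − 1 = 0.018409 = 1.841%.

1.841%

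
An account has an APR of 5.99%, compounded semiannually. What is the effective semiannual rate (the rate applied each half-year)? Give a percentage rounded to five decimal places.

2.99500%

With a nominal annual rate compounded semiannually, the periodic rate is the nominal rate divided by 2.
i = 0.0599 / 2 = 0.0299500 = 2.99500%.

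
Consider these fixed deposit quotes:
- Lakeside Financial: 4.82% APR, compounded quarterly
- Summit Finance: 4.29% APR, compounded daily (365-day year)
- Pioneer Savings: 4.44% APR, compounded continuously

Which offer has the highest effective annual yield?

Lakeside Financial

Lakeside Financial: (1 + 0.0482/4)^4 − 1 = 4.908%
Summit Finance: (1 + 0.0429/365)^365 − 1 = 4.383%
Pioneer Savings: e^0.0444 − 1 = 4.540%
The highest effective annual rate is Lakeside Financial at 4.908%.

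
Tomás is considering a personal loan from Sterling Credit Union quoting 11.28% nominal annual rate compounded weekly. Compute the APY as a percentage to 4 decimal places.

11.9271%

EAR = (1 + 0.1128/52)^52 − 1.
= 1.119271 − 1 = 11.9271%.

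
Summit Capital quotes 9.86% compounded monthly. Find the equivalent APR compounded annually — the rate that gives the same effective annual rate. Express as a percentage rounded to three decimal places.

EAR = (1 + 0.0986/12)^12 − 1 = 0.103180.
Compounded annually, the equivalent nominal rate is the EAR itself: 10.318%.

10.318%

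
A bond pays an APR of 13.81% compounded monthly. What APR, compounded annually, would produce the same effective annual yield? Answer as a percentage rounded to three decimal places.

14.719%

EAR = (1 + 0.1381/12)^12 − 1 = 0.147185.
Compounded annually, the equivalent nominal rate is the EAR itself: 14.719%.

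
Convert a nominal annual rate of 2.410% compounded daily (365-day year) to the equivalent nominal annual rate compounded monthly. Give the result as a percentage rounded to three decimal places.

EAR = (1 + 0.02410/365)^365 − 1 = 0.024392.
Solve (1 + r/12)^12 = 1.024392: r/12 = 1.024392^(1/12) − 1 = 0.002010, so r = 0.024123 = 2.412%.

2.412%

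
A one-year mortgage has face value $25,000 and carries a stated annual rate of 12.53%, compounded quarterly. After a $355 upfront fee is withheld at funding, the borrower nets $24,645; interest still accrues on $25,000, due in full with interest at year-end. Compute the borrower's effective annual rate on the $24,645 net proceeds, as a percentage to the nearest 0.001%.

14.761%

Amount owed after one year: 25,000 × (1 + 0.1253/4)^4 = 25,000 × 1.131311 = $28,282.79.
Effective rate on net proceeds: 28,282.79 / 24,645 − 1 = 0.147607 = 14.761%.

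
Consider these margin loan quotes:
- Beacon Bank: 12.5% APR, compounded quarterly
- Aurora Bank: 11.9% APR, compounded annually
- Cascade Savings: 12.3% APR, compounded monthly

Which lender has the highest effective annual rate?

Beacon Bank: (1 + 0.125/4)^4 − 1 = 13.098%
Aurora Bank: compounded annually, EAR = 11.900%
Cascade Savings: (1 + 0.123/12)^12 − 1 = 13.018%
The highest effective annual rate is Beacon Bank at 13.098%.

Beacon Bank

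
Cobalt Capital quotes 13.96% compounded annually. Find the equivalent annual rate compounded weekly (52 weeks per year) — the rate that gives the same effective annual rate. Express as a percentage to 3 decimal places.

Compounded annually, EAR = nominal = 0.139600.
Solve (1 + r/52)^52 = 1.139600: r/52 = 1.139600^(1/52) − 1 = 0.002516, so r = 0.130842 = 13.084%.

13.084%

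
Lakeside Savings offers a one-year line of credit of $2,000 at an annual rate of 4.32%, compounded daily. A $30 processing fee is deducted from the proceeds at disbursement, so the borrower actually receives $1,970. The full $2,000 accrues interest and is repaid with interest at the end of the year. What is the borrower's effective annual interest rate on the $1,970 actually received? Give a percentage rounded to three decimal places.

6.004%

Amount owed after one year: 2,000 × (1 + 0.0432/365)^365 = 2,000 × 1.044144 = $2,088.29.
Effective rate on net proceeds: 2,088.29 / 1,970 − 1 = 0.060045 = 6.004%.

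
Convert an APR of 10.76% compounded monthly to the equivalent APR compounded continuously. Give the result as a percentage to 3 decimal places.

10.712%

EAR = (1 + 0.1076/12)^12 − 1 = 0.113068.
Equivalent continuous rate: r = ln(1 + 0.113068) = 0.107120 = 10.712%.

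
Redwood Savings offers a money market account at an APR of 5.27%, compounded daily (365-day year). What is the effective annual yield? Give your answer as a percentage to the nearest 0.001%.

5.411%

EAR = (1 + 0.0527/365)^365 − 1.
= 1.054109 − 1 = 5.411%.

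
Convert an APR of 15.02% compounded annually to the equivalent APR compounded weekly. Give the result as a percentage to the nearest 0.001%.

Compounded annually, EAR = nominal = 0.150200.
Solve (1 + r/52)^52 = 1.150200: r/52 = 1.150200^(1/52) − 1 = 0.002695, so r = 0.140124 = 14.012%.

14.012%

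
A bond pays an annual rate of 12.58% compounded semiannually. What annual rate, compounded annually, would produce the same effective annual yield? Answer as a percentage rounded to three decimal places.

12.976%

EAR = (1 + 0.1258/2)^2 − 1 = 0.129756.
Compounded annually, the equivalent nominal rate is the EAR itself: 12.976%.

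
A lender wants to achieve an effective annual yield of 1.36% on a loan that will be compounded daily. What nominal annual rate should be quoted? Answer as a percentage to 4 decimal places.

1.3509%

(1 + r/365)^365 − 1 = 0.0136, so 1 + r/365 = 1.0136^(1/365).
r/365 = 0.000037, so r = 0.013509 = 1.3509%.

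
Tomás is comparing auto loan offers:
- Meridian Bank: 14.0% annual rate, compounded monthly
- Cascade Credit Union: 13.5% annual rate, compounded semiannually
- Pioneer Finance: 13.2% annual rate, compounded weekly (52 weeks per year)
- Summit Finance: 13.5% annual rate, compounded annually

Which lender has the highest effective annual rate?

Meridian Bank: (1 + 0.140/12)^12 − 1 = 14.934%
Cascade Credit Union: (1 + 0.135/2)^2 − 1 = 13.956%
Pioneer Finance: (1 + 0.132/52)^52 − 1 = 14.092%
Summit Finance: compounded annually, EAR = 13.500%
The highest effective annual rate is Meridian Bank at 14.934%.

Meridian Bank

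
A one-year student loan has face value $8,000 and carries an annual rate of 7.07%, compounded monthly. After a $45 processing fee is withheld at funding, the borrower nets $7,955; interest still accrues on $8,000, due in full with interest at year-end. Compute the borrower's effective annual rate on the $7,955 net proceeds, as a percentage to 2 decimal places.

Amount owed after one year: 8,000 × (1 + 0.0707/12)^12 = 8,000 × 1.073037 = $8,584.29.
Effective rate on net proceeds: 8,584.29 / 7,955 − 1 = 0.079107 = 7.91%.

7.91%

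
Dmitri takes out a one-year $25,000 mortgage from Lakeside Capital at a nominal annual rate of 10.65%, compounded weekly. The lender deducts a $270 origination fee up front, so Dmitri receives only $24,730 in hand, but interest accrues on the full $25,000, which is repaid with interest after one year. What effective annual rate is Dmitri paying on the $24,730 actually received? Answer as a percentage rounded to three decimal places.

Amount owed after one year: 25,000 × (1 + 0.1065/52)^52 = 25,000 × 1.112257 = $27,806.42.
Effective rate on net proceeds: 27,806.42 / 24,730 − 1 = 0.124400 = 12.440%.

12.440%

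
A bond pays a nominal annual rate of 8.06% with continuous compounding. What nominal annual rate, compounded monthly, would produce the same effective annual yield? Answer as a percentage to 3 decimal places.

8.087%

EAR under continuous compounding: e^0.0806 − 1 = 0.083937.
Solve (1 + r/12)^12 = 1.083937: r/12 = 1.083937^(1/12) − 1 = 0.006739, so r = 0.080871 = 8.087%.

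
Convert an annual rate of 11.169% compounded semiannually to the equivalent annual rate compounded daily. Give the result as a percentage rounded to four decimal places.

10.8699%

EAR = (1 + 0.11169/2)^2 − 1 = 0.114809.
Solve (1 + r/365)^365 = 1.114809: r/365 = 1.114809^(1/365) − 1 = 0.000298, so r = 0.108699 = 10.8699%.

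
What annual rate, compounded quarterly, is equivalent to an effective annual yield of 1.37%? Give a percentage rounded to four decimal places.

(1 + r/4)^4 − 1 = 0.0137, so 1 + r/4 = 1.0137^(1/4).
r/4 = 0.003408, so r = 0.013630 = 1.3630%.

1.3630%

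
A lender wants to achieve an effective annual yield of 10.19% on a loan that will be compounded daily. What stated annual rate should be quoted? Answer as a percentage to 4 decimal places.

(1 + r/365)^365 − 1 = 0.1019, so 1 + r/365 = 1.1019^(1/365).
r/365 = 0.000266, so r = 0.097049 = 9.7049%.

9.7049%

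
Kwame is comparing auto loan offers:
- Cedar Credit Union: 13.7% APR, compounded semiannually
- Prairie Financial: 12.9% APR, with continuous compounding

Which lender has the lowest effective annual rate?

Cedar Credit Union: (1 + 0.137/2)^2 − 1 = 14.169%
Prairie Financial: e^0.129 − 1 = 13.769%
The lowest effective annual rate is Prairie Financial at 13.769%.

Prairie Financial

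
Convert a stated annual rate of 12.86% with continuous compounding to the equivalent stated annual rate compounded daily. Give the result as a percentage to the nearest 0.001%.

EAR under continuous compounding: e^0.1286 − 1 = 0.137235.
Solve (1 + r/365)^365 = 1.137235: r/365 = 1.137235^(1/365) − 1 = 0.000352, so r = 0.128623 = 12.862%.

12.862%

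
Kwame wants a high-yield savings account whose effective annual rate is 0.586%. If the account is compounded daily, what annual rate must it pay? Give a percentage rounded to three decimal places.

(1 + r/365)^365 − 1 = 0.00586, so 1 + r/365 = 1.00586^(1/365).
r/365 = 0.000016, so r = 0.005843 = 0.584%.

0.584%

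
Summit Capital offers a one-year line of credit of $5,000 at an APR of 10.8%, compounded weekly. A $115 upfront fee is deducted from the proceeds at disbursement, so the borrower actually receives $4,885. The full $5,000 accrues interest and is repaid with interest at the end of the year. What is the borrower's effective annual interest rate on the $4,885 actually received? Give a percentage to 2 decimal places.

14.01%

Amount owed after one year: 5,000 × (1 + 0.108/52)^52 = 5,000 × 1.113923 = $5,569.61.
Effective rate on net proceeds: 5,569.61 / 4,885 − 1 = 0.140146 = 14.01%.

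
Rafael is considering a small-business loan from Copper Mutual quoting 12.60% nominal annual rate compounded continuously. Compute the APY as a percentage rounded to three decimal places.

13.428%

With continuous compounding, EAR = e^0.1260 − 1.
e^0.1260 = 1.134282, so EAR = 0.134282 = 13.428%.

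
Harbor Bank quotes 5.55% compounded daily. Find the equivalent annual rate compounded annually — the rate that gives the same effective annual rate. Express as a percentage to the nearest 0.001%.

5.706%

EAR = (1 + 0.0555/365)^365 − 1 = 0.057065.
Compounded annually, the equivalent nominal rate is the EAR itself: 5.706%.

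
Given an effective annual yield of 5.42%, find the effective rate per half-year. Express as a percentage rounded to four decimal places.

The per-half-year rate i satisfies (1 + i)^2 = 1 + 0.0542.
i = 1.0542^(1/2) − 1 = 0.0267424 = 2.6742%.

2.6742%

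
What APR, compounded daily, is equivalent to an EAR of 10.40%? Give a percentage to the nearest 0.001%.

(1 + r/365)^365 − 1 = 0.1040, so 1 + r/365 = 1.1040^(1/365).
r/365 = 0.000271, so r = 0.098953 = 9.895%.

9.895%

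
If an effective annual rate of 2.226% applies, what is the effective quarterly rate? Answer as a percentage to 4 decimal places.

0.5519%

The per-quarter rate i satisfies (1 + i)^4 = 1 + 0.02226.
i = 1.02226^(1/4) − 1 = 0.0055191 = 0.5519%.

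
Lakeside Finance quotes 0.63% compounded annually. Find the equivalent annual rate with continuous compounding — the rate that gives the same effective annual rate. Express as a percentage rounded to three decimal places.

Compounded annually, EAR = nominal = 0.006300.
Equivalent continuous rate: r = ln(1 + 0.006300) = 0.006280 = 0.628%.

0.628%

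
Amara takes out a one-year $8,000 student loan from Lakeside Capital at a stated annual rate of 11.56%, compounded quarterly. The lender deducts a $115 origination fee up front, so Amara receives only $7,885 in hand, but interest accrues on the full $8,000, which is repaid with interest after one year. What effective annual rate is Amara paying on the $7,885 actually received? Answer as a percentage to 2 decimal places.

13.71%

Amount owed after one year: 8,000 × (1 + 0.1156/4)^4 = 8,000 × 1.120709 = $8,965.67.
Effective rate on net proceeds: 8,965.67 / 7,885 − 1 = 0.137054 = 13.71%.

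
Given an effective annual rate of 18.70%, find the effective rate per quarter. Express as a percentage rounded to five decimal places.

4.37889%

The per-quarter rate i satisfies (1 + i)^4 = 1 + 0.1870.
i = 1.1870^(1/4) − 1 = 0.0437889 = 4.37889%.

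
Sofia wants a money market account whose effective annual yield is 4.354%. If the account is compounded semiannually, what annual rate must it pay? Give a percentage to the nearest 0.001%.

4.308%

(1 + r/2)^2 − 1 = 0.04354, so 1 + r/2 = 1.04354^(1/2).
r/2 = 0.021538, so r = 0.043076 = 4.308%.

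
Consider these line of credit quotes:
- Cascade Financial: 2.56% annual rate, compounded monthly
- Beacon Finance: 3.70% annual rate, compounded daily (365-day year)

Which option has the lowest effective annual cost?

Cascade Financial: (1 + 0.0256/12)^12 − 1 = 2.590%
Beacon Finance: (1 + 0.0370/365)^365 − 1 = 3.769%
The lowest effective annual rate is Cascade Financial at 2.590%.

Cascade Financial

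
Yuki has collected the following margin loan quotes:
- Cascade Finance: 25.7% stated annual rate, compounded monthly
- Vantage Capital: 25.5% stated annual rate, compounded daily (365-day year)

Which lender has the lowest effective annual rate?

Cascade Finance: (1 + 0.257/12)^12 − 1 = 28.954%
Vantage Capital: (1 + 0.255/365)^365 − 1 = 29.035%
The lowest effective annual rate is Cascade Finance at 28.954%.

Cascade Finance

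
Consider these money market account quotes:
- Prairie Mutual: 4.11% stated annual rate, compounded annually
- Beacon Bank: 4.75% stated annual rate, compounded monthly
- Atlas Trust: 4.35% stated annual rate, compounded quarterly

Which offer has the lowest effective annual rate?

Prairie Mutual

Prairie Mutual: compounded annually, EAR = 4.110%
Beacon Bank: (1 + 0.0475/12)^12 − 1 = 4.855%
Atlas Trust: (1 + 0.0435/4)^4 − 1 = 4.421%
The lowest effective annual rate is Prairie Mutual at 4.110%.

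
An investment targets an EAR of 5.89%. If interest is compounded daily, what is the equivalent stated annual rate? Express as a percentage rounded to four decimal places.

5.7235%

(1 + r/365)^365 − 1 = 0.0589, so 1 + r/365 = 1.0589^(1/365).
r/365 = 0.000157, so r = 0.057235 = 5.7235%.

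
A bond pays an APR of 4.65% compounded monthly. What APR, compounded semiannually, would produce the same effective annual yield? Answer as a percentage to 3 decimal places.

4.695%

EAR = (1 + 0.0465/12)^12 − 1 = 0.047504.
Solve (1 + r/2)^2 = 1.047504: r/2 = 1.047504^(1/2) − 1 = 0.023476, so r = 0.046953 = 4.695%.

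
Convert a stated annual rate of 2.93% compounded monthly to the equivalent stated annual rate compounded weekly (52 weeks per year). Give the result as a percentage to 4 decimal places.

2.9273%

EAR = (1 + 0.0293/12)^12 − 1 = 0.029697.
Solve (1 + r/52)^52 = 1.029697: r/52 = 1.029697^(1/52) − 1 = 0.000563, so r = 0.029273 = 2.9273%.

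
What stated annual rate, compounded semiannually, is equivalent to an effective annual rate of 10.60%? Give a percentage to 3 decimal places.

10.333%

(1 + r/2)^2 − 1 = 0.1060, so 1 + r/2 = 1.1060^(1/2).
r/2 = 0.051665, so r = 0.103331 = 10.333%.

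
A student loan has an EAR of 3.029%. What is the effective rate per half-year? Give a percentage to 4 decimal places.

The per-half-year rate i satisfies (1 + i)^2 = 1 + 0.03029.
i = 1.03029^(1/2) − 1 = 0.0150320 = 1.5032%.

1.5032%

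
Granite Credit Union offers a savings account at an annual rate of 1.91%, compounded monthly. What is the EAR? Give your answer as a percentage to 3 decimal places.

1.927%

EAR = (1 + 0.0191/12)^12 − 1.
= 1.019268 − 1 = 1.927%.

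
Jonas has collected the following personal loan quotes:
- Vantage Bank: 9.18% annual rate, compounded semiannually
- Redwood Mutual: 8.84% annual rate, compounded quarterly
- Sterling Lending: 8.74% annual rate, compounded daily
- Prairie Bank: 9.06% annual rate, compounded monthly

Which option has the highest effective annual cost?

Prairie Bank

Vantage Bank: (1 + 0.0918/2)^2 − 1 = 9.391%
Redwood Mutual: (1 + 0.0884/4)^4 − 1 = 9.137%
Sterling Lending: (1 + 0.0874/365)^365 − 1 = 9.132%
Prairie Bank: (1 + 0.0906/12)^12 − 1 = 9.446%
The highest effective annual rate is Prairie Bank at 9.446%.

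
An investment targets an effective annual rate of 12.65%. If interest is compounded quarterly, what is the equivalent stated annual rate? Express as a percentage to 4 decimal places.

12.0907%

(1 + r/4)^4 − 1 = 0.1265, so 1 + r/4 = 1.1265^(1/4).
r/4 = 0.030227, so r = 0.120907 = 12.0907%.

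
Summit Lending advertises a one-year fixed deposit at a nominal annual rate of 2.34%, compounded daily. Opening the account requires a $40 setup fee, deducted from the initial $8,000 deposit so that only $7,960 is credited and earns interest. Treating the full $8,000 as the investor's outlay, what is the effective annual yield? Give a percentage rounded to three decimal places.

Value after one year: 7,960 × (1 + 0.0234/365)^365 = 7,960 × 1.023675 = $8,148.45.
Effective yield on the $8,000 outlay: 8,148.45 / 8,000 − 1 = 0.018557 = 1.856%.

1.856%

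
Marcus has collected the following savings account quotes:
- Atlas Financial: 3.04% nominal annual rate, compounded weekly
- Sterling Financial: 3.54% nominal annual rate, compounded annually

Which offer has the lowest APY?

Atlas Financial

Atlas Financial: (1 + 0.0304/52)^52 − 1 = 3.086%
Sterling Financial: compounded annually, EAR = 3.540%
The lowest effective annual rate is Atlas Financial at 3.086%.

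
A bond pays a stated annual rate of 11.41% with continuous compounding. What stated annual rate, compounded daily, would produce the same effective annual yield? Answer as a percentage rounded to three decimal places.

EAR under continuous compounding: e^0.1141 − 1 = 0.120864.
Solve (1 + r/365)^365 = 1.120864: r/365 = 1.120864^(1/365) − 1 = 0.000313, so r = 0.114118 = 11.412%.

11.412%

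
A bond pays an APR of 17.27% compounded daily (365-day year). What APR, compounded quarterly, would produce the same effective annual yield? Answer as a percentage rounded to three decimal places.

17.644%

EAR = (1 + 0.1727/365)^365 − 1 = 0.188461.
Solve (1 + r/4)^4 = 1.188461: r/4 = 1.188461^(1/4) − 1 = 0.044110, so r = 0.176440 = 17.644%.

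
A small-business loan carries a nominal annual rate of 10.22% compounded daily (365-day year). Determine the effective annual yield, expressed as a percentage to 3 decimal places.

10.759%

EAR = (1 + 0.1022/365)^365 − 1.
= 1.107589 − 1 = 10.759%.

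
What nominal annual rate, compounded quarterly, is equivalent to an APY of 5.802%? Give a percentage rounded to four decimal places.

5.6799%

(1 + r/4)^4 − 1 = 0.05802, so 1 + r/4 = 1.05802^(1/4).
r/4 = 0.014200, so r = 0.056799 = 5.6799%.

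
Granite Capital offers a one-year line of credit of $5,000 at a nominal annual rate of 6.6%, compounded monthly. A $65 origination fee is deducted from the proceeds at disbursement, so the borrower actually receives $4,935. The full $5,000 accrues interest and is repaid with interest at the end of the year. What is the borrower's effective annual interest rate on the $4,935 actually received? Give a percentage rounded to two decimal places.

8.21%

Amount owed after one year: 5,000 × (1 + 0.066/12)^12 = 5,000 × 1.068034 = $5,340.17.
Effective rate on net proceeds: 5,340.17 / 4,935 − 1 = 0.082101 = 8.21%.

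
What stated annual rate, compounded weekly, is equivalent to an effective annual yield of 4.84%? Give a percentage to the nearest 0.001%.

4.729%

(1 + r/52)^52 − 1 = 0.0484, so 1 + r/52 = 1.0484^(1/52).
r/52 = 0.000909, so r = 0.047287 = 4.729%.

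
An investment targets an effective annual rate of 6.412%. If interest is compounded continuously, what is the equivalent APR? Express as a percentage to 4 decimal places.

Continuous: nominal r satisfies e^r − 1 = 0.06412.
r = ln(1 + 0.06412) = ln(1.06412) = 0.062148 = 6.2148%.

6.2148%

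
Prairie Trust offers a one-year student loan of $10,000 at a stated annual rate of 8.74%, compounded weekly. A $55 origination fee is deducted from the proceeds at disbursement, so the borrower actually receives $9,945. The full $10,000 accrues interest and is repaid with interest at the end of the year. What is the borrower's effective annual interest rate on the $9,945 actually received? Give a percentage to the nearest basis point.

Amount owed after one year: 10,000 × (1 + 0.0874/52)^52 = 10,000 × 1.091253 = $10,912.53.
Effective rate on net proceeds: 10,912.53 / 9,945 − 1 = 0.097288 = 9.73%.

9.73%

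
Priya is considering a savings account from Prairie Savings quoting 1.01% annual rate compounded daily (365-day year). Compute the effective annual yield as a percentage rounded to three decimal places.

EAR = (1 + 0.0101/365)^365 − 1.
= 1.010151 − 1 = 1.015%.

1.015%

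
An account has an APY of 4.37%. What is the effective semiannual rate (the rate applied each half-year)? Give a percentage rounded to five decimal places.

The per-half-year rate i satisfies (1 + i)^2 = 1 + 0.0437.
i = 1.0437^(1/2) − 1 = 0.0216164 = 2.16164%.

2.16164%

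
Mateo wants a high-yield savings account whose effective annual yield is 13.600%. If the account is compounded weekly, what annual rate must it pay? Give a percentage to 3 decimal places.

12.767%

(1 + r/52)^52 − 1 = 0.13600, so 1 + r/52 = 1.13600^(1/52).
r/52 = 0.002455, so r = 0.127670 = 12.767%.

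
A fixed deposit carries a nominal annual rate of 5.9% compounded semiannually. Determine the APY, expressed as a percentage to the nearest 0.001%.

5.987%

EAR = (1 + 0.059/2)^2 − 1.
= (1 + 0.029500)^2 − 1 = 1.059870 − 1 = 5.987%.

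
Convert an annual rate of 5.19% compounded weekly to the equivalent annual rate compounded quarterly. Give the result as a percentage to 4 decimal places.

EAR = (1 + 0.0519/52)^52 − 1 = 0.053243.
Solve (1 + r/4)^4 = 1.053243: r/4 = 1.053243^(1/4) − 1 = 0.013053, so r = 0.052212 = 5.2212%.

5.2212%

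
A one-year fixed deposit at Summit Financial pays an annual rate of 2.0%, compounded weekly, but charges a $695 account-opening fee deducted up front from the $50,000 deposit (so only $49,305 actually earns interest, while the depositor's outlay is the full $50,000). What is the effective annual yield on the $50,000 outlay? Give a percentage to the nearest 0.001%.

0.602%

Value after one year: 49,305 × (1 + 0.020/52)^52 = 49,305 × 1.020197 = $50,300.83.
Effective yield on the $50,000 outlay: 50,300.83 / 50,000 − 1 = 0.006017 = 0.602%.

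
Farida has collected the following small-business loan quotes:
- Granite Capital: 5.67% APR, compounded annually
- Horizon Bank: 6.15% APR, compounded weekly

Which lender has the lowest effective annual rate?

Granite Capital

Granite Capital: compounded annually, EAR = 5.670%
Horizon Bank: (1 + 0.0615/52)^52 − 1 = 6.339%
The lowest effective annual rate is Granite Capital at 5.670%.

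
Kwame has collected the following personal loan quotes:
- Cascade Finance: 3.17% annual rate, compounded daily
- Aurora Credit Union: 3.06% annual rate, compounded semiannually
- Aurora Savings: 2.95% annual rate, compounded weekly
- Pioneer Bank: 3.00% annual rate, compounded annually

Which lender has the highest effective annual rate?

Cascade Finance

Cascade Finance: (1 + 0.0317/365)^365 − 1 = 3.221%
Aurora Credit Union: (1 + 0.0306/2)^2 − 1 = 3.083%
Aurora Savings: (1 + 0.0295/52)^52 − 1 = 2.993%
Pioneer Bank: compounded annually, EAR = 3.000%
The highest effective annual rate is Cascade Finance at 3.221%.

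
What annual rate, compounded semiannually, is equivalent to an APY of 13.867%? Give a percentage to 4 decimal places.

13.4170%

(1 + r/2)^2 − 1 = 0.13867, so 1 + r/2 = 1.13867^(1/2).
r/2 = 0.067085, so r = 0.134170 = 13.4170%.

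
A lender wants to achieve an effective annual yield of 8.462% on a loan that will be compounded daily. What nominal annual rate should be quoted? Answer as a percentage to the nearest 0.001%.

(1 + r/365)^365 − 1 = 0.08462, so 1 + r/365 = 1.08462^(1/365).
r/365 = 0.000223, so r = 0.081239 = 8.124%.

8.124%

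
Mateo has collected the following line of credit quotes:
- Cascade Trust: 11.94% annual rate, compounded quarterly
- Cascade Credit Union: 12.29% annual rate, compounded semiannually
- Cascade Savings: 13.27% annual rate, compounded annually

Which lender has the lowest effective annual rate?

Cascade Trust: (1 + 0.1194/4)^4 − 1 = 12.485%
Cascade Credit Union: (1 + 0.1229/2)^2 − 1 = 12.668%
Cascade Savings: compounded annually, EAR = 13.270%
The lowest effective annual rate is Cascade Trust at 12.485%.

Cascade Trust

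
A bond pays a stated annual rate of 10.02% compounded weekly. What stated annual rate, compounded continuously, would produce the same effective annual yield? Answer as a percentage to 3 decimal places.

10.010%

EAR = (1 + 0.1002/52)^52 − 1 = 0.105285.
Equivalent continuous rate: r = ln(1 + 0.105285) = 0.100104 = 10.010%.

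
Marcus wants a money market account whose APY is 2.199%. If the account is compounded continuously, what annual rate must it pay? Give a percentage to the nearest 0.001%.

2.175%

Continuous: nominal r satisfies e^r − 1 = 0.02199.
r = ln(1 + 0.02199) = ln(1.02199) = 0.021752 = 2.175%.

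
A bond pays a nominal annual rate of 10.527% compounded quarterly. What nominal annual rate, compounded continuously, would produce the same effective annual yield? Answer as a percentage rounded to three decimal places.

EAR = (1 + 0.10527/4)^4 − 1 = 0.109499.
Equivalent continuous rate: r = ln(1 + 0.109499) = 0.103909 = 10.391%.

10.391%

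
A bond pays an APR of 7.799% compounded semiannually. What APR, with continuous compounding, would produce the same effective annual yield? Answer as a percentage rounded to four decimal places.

7.6508%

EAR = (1 + 0.07799/2)^2 − 1 = 0.079511.
Equivalent continuous rate: r = ln(1 + 0.079511) = 0.076508 = 7.6508%.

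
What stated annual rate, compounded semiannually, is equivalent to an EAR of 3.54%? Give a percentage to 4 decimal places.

3.5092%

(1 + r/2)^2 − 1 = 0.0354, so 1 + r/2 = 1.0354^(1/2).
r/2 = 0.017546, so r = 0.035092 = 3.5092%.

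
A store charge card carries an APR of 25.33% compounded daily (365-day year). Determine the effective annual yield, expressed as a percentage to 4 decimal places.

28.8157%

EAR = (1 + 0.2533/365)^365 − 1.
= (1 + 0.000694)^365 − 1 = 1.288157 − 1 = 28.8157%.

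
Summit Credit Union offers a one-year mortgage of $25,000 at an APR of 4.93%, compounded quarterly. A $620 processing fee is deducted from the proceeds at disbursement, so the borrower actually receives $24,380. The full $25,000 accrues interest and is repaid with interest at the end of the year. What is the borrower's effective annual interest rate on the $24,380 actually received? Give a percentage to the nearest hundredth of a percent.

Amount owed after one year: 25,000 × (1 + 0.0493/4)^4 = 25,000 × 1.050219 = $26,255.47.
Effective rate on net proceeds: 26,255.47 / 24,380 − 1 = 0.076927 = 7.69%.

7.69%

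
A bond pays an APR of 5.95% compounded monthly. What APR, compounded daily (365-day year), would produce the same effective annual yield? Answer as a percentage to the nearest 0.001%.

5.936%

EAR = (1 + 0.0595/12)^12 − 1 = 0.061150.
Solve (1 + r/365)^365 = 1.061150: r/365 = 1.061150^(1/365) − 1 = 0.000163, so r = 0.059358 = 5.936%.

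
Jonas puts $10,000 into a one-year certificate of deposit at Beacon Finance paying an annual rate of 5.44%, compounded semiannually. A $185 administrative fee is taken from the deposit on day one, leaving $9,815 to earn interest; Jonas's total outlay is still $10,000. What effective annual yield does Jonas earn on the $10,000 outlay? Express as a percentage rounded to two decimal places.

Value after one year: 9,815 × (1 + 0.0544/2)^2 = 9,815 × 1.055140 = $10,356.20.
Effective yield on the $10,000 outlay: 10,356.20 / 10,000 − 1 = 0.035620 = 3.56%.

3.56%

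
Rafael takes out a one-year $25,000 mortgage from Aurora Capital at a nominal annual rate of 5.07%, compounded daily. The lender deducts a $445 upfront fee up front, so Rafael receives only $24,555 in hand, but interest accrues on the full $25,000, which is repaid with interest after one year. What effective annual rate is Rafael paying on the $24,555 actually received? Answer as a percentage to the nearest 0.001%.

Amount owed after one year: 25,000 × (1 + 0.0507/365)^365 = 25,000 × 1.052004 = $26,300.09.
Effective rate on net proceeds: 26,300.09 / 24,555 − 1 = 0.071069 = 7.107%.

7.107%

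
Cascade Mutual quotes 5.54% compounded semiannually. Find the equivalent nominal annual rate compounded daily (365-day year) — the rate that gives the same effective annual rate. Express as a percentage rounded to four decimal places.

5.4651%

EAR = (1 + 0.0554/2)^2 − 1 = 0.056167.
Solve (1 + r/365)^365 = 1.056167: r/365 = 1.056167^(1/365) − 1 = 0.000150, so r = 0.054651 = 5.4651%.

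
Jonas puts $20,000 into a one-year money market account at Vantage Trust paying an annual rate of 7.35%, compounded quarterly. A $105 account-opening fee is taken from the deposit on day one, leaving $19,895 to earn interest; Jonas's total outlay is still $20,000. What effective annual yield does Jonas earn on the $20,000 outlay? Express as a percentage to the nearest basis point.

Value after one year: 19,895 × (1 + 0.0735/4)^4 = 19,895 × 1.075551 = $21,398.08.
Effective yield on the $20,000 outlay: 21,398.08 / 20,000 − 1 = 0.069904 = 6.99%.

6.99%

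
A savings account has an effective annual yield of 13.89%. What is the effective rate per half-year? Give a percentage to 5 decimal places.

6.71926%

The per-half-year rate i satisfies (1 + i)^2 = 1 + 0.1389.
i = 1.1389^(1/2) − 1 = 0.0671926 = 6.71926%.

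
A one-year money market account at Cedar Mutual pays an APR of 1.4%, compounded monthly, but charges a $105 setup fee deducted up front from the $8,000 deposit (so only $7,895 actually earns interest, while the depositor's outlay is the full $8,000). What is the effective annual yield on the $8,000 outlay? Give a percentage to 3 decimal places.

0.078%

Value after one year: 7,895 × (1 + 0.014/12)^12 = 7,895 × 1.014090 = $8,006.24.
Effective yield on the $8,000 outlay: 8,006.24 / 8,000 − 1 = 0.000780 = 0.078%.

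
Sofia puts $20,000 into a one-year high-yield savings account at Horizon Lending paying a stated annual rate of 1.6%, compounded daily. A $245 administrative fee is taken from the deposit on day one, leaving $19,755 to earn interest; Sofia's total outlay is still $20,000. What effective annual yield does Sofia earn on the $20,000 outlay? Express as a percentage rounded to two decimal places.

0.37%

Value after one year: 19,755 × (1 + 0.016/365)^365 = 19,755 × 1.016128 = $20,073.62.
Effective yield on the $20,000 outlay: 20,073.62 / 20,000 − 1 = 0.003681 = 0.37%.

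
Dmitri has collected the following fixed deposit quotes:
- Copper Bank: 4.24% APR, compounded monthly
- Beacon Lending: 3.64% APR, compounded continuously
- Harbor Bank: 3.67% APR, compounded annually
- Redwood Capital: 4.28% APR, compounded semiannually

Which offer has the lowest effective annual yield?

Harbor Bank

Copper Bank: (1 + 0.0424/12)^12 − 1 = 4.323%
Beacon Lending: e^0.0364 − 1 = 3.707%
Harbor Bank: compounded annually, EAR = 3.670%
Redwood Capital: (1 + 0.0428/2)^2 − 1 = 4.326%
The lowest effective annual rate is Harbor Bank at 3.670%.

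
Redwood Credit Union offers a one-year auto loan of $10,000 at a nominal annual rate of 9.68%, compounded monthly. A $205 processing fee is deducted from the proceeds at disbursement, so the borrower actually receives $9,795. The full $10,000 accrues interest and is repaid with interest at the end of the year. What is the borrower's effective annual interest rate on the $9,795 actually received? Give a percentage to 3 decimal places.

12.426%

Amount owed after one year: 10,000 × (1 + 0.0968/12)^12 = 10,000 × 1.101212 = $11,012.12.
Effective rate on net proceeds: 11,012.12 / 9,795 − 1 = 0.124260 = 12.426%.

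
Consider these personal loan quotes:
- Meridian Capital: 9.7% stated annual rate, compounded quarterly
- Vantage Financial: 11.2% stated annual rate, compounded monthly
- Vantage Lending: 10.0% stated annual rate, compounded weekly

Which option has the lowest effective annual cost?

Meridian Capital

Meridian Capital: (1 + 0.097/4)^4 − 1 = 10.059%
Vantage Financial: (1 + 0.112/12)^12 − 1 = 11.793%
Vantage Lending: (1 + 0.100/52)^52 − 1 = 10.506%
The lowest effective annual rate is Meridian Capital at 10.059%.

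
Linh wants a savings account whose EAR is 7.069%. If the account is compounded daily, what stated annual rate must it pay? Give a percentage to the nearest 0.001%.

6.831%

(1 + r/365)^365 − 1 = 0.07069, so 1 + r/365 = 1.07069^(1/365).
r/365 = 0.000187, so r = 0.068310 = 6.831%.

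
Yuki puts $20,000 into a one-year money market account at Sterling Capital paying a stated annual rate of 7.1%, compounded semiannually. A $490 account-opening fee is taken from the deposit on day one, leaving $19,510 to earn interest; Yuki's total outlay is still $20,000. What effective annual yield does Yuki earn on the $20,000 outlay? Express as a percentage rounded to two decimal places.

4.60%

Value after one year: 19,510 × (1 + 0.071/2)^2 = 19,510 × 1.072260 = $20,919.80.
Effective yield on the $20,000 outlay: 20,919.80 / 20,000 − 1 = 0.045990 = 4.60%.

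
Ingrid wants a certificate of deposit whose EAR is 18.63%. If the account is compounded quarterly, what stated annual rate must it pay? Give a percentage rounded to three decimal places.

17.454%

(1 + r/4)^4 − 1 = 0.1863, so 1 + r/4 = 1.1863^(1/4).
r/4 = 0.043635, so r = 0.174540 = 17.454%.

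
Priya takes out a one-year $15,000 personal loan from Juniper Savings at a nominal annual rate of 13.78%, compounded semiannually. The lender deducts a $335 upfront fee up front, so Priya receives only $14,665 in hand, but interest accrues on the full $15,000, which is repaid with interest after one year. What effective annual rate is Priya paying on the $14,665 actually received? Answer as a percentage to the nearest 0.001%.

Amount owed after one year: 15,000 × (1 + 0.1378/2)^2 = 15,000 × 1.142547 = $17,138.21.
Effective rate on net proceeds: 17,138.21 / 14,665 − 1 = 0.168647 = 16.865%.

16.865%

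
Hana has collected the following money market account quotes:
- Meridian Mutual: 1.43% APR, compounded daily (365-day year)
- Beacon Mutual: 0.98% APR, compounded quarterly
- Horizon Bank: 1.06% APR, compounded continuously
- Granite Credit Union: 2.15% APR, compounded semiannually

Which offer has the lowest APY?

Meridian Mutual: (1 + 0.0143/365)^365 − 1 = 1.440%
Beacon Mutual: (1 + 0.0098/4)^4 − 1 = 0.984%
Horizon Bank: e^0.0106 − 1 = 1.066%
Granite Credit Union: (1 + 0.0215/2)^2 − 1 = 2.162%
The lowest effective annual rate is Beacon Mutual at 0.984%.

Beacon Mutual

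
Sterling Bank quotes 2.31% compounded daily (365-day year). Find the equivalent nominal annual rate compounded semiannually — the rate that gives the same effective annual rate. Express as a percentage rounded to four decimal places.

EAR = (1 + 0.0231/365)^365 − 1 = 0.023368.
Solve (1 + r/2)^2 = 1.023368: r/2 = 1.023368^(1/2) − 1 = 0.011617, so r = 0.023233 = 2.3233%.

2.3233%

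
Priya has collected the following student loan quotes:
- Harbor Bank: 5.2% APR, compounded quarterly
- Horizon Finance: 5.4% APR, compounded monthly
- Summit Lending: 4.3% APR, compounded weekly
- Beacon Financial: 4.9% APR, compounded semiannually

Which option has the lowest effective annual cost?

Harbor Bank: (1 + 0.052/4)^4 − 1 = 5.302%
Horizon Finance: (1 + 0.054/12)^12 − 1 = 5.536%
Summit Lending: (1 + 0.043/52)^52 − 1 = 4.392%
Beacon Financial: (1 + 0.049/2)^2 − 1 = 4.960%
The lowest effective annual rate is Summit Lending at 4.392%.

Summit Lending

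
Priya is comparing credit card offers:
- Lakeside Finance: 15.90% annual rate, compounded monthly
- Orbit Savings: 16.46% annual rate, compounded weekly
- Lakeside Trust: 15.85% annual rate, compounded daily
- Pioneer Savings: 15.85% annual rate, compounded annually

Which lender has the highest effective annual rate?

Lakeside Finance: (1 + 0.1590/12)^12 − 1 = 17.111%
Orbit Savings: (1 + 0.1646/52)^52 − 1 = 17.862%
Lakeside Trust: (1 + 0.1585/365)^365 − 1 = 17.171%
Pioneer Savings: compounded annually, EAR = 15.850%
The highest effective annual rate is Orbit Savings at 17.862%.

Orbit Savings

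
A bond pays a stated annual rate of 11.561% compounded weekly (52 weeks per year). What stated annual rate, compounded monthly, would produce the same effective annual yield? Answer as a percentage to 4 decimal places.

EAR = (1 + 0.11561/52)^52 − 1 = 0.122414.
Solve (1 + r/12)^12 = 1.122414: r/12 = 1.122414^(1/12) − 1 = 0.009670, so r = 0.116039 = 11.6039%.

11.6039%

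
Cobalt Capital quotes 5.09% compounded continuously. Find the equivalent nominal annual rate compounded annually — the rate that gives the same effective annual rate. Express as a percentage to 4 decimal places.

5.2218%

EAR under continuous compounding: e^0.0509 − 1 = 0.052218.
Compounded annually, the equivalent nominal rate is the EAR itself: 5.2218%.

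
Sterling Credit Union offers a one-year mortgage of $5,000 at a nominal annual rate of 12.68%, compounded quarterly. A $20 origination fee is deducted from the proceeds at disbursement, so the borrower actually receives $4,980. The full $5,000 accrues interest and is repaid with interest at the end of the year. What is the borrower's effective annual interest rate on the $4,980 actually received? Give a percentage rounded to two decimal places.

Amount owed after one year: 5,000 × (1 + 0.1268/4)^4 = 5,000 × 1.132958 = $5,664.79.
Effective rate on net proceeds: 5,664.79 / 4,980 − 1 = 0.137508 = 13.75%.

13.75%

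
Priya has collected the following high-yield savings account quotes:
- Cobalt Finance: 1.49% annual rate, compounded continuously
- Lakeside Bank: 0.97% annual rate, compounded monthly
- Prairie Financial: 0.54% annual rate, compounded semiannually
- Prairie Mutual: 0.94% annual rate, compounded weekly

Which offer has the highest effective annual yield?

Cobalt Finance: e^0.0149 − 1 = 1.501%
Lakeside Bank: (1 + 0.0097/12)^12 − 1 = 0.974%
Prairie Financial: (1 + 0.0054/2)^2 − 1 = 0.541%
Prairie Mutual: (1 + 0.0094/52)^52 − 1 = 0.944%
The highest effective annual rate is Cobalt Finance at 1.501%.

Cobalt Finance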